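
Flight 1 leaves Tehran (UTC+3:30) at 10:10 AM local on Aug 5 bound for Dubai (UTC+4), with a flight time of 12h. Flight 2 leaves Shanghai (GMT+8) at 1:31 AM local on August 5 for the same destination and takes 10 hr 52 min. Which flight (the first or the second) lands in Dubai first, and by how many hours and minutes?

Flight 1 in UTC: 10:10 AM − 3:30 = 6:40 AM on Aug 5.
+12 hours → arrive 6:40 PM UTC on Aug 5.
Flight 2 in UTC: 1:31 AM − 8:00 = 5:31 PM on Aug 4.
+10 hours and 52 minutes → arrive 4:23 AM UTC on Aug 5.
Flight 2 lands earlier by 14 hours 17 minutes.

the second, by 14 hours 17 minutes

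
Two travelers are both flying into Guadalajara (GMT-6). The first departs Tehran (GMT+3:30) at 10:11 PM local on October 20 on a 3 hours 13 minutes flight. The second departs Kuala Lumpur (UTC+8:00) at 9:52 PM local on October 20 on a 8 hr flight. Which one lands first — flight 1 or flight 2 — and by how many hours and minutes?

Flight 1 in UTC: 10:11 PM − 3:30 = 6:41 PM on Oct 20.
+3 hours and 13 minutes → arrive 9:54 PM UTC on Oct 20.
Flight 2 in UTC: 9:52 PM − 8:00 = 1:52 PM on Oct 20.
+8 hours → arrive 9:52 PM UTC on Oct 20.
Flight 2 lands earlier by 2 minutes.

the second, by 2 minutes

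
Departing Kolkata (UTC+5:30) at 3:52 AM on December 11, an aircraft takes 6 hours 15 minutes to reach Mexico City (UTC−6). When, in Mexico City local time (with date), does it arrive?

Mexico City is 11:30 behind Kolkata.
After 6 hours and 15 minutes it is 10:07 AM in Kolkata.
Shift by the zone difference: 10:07 AM − 11:30 = 10:37 PM on Dec 10 in Mexico City.

10:37 PM on December 10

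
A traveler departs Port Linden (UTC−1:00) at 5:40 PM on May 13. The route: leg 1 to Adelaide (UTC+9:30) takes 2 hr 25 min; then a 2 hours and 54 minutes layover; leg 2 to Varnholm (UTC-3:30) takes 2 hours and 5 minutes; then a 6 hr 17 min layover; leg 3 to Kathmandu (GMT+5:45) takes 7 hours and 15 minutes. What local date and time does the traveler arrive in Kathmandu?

9:21 PM on May 14

Convert departure to UTC: 5:40 PM + 1:00 = 6:40 PM UTC on May 13.
Add 2 hours 25 minutes leg 1 → 9:05 PM UTC.
Add 2 hours 54 minutes layover in Adelaide → 11:59 PM UTC.
Add 2 hours and 5 minutes leg 2 → 2:04 AM UTC (May 14).
Add 6 hours 17 minutes layover in Varnholm → 8:21 AM UTC.
Add 7 hours 15 minutes leg 3 → 3:36 PM UTC.
Kathmandu is UTC+5:45, so local arrival = 3:36 PM + 5:45 = 9:21 PM on May 14.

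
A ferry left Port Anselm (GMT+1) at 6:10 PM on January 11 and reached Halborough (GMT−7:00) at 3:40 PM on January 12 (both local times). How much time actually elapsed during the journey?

29 hours 30 minutes

Halborough is 8:00 behind Port Anselm.
Clock-face elapsed time (ignoring zones) is 21 hours 30 minutes.
Actual elapsed = 21 hours 30 minutes + 8:00 = 29 hours 30 minutes.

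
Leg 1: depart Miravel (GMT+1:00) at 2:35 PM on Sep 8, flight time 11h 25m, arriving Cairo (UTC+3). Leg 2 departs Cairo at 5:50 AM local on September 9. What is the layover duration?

1 hour 50 minutes

Convert departure to UTC: 2:35 PM − 1:00 = 1:35 PM UTC on Sep 8.
Add 11 hours and 25 minutes flight time → 1:00 AM UTC (Sep 9).
Cairo is UTC+3:00, so local arrival = 1:00 AM + 3:00 = 4:00 AM on Sep 9.
Layover = 5:50 AM − 4:00 AM = 1 hour 50 minutes.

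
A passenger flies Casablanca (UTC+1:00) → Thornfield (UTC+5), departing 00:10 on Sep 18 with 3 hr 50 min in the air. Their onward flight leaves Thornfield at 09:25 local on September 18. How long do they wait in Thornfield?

Convert departure to UTC: 00:10 − 1:00 = 23:10 UTC on Sep 17.
Add 3 hours and 50 minutes flight time → 03:00 UTC (Sep 18).
Thornfield is UTC+5:00, so local arrival = 03:00 + 5:00 = 08:00 on Sep 18.
Layover = 09:25 − 08:00 = 1 hour 25 minutes.

1 hour 25 minutes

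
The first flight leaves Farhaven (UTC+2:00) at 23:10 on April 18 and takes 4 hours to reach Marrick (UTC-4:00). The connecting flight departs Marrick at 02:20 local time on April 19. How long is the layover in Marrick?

5 hours 10 minutes

Convert departure to UTC: 23:10 − 2:00 = 21:10 UTC on Apr 18.
Add 4 hours flight time → 01:10 UTC (Apr 19).
Marrick is UTC−4:00, so local arrival = 01:10 − 4:00 = 21:10 on Apr 18.
Layover = 02:20 − 21:10 (+1 day) = 5 hours 10 minutes.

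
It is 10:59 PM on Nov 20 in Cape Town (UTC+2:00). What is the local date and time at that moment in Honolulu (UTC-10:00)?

10:59 AM on November 20

In UTC: 10:59 PM − 2:00 = 8:59 PM on Nov 20.
Honolulu is UTC−10:00: 8:59 PM − 10:00 = 10:59 AM on Nov 20.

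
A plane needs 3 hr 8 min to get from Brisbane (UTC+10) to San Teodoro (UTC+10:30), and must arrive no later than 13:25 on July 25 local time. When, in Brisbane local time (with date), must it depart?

Target arrival in UTC: 13:25 − 10:30 = 02:55 on Jul 25.
Subtract 3 hours and 8 minutes → departure 23:47 UTC on Jul 24.
Brisbane is UTC+10:00: 23:47 + 10:00 = 09:47 on Jul 25.

09:47 on Jul 25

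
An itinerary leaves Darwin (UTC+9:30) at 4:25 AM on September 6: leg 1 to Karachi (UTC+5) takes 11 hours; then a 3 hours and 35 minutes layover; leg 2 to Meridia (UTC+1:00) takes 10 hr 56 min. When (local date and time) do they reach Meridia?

9:26 PM on Sep 6

Convert departure to UTC: 4:25 AM − 9:30 = 6:55 PM UTC on Sep 5.
Add 11 hours leg 1 → 5:55 AM UTC (Sep 6).
Add 3 hours and 35 minutes layover in Karachi → 9:30 AM UTC.
Add 10 hours and 56 minutes leg 2 → 8:26 PM UTC.
Meridia is UTC+1:00, so local arrival = 8:26 PM + 1:00 = 9:26 PM on Sep 6.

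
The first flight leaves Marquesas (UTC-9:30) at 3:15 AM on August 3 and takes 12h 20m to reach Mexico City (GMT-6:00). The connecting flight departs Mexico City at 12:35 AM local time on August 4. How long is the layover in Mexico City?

Convert departure to UTC: 3:15 AM + 9:30 = 12:45 PM UTC on Aug 3.
Add 12 hours 20 minutes flight time → 1:05 AM UTC (Aug 4).
Mexico City is UTC−6:00, so local arrival = 1:05 AM − 6:00 = 7:05 PM on Aug 3.
Layover = 12:35 AM − 7:05 PM (+1 day) = 5 hours 30 minutes.

5 hours 30 minutes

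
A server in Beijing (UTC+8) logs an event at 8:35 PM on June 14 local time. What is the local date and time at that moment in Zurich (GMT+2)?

In UTC: 8:35 PM − 8:00 = 12:35 PM on Jun 14.
Zurich is UTC+2:00: 12:35 PM + 2:00 = 2:35 PM on Jun 14.

2:35 PM on June 14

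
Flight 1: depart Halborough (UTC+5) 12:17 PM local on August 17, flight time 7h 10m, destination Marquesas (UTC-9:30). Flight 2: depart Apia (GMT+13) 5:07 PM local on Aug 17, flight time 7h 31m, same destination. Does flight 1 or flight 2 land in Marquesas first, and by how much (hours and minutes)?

Flight 1 in UTC: 12:17 PM − 5:00 = 7:17 AM on Aug 17.
+7 hours 10 minutes → arrive 2:27 PM UTC on Aug 17.
Flight 2 in UTC: 5:07 PM − 13:00 = 4:07 AM on Aug 17.
+7 hours and 31 minutes → arrive 11:38 AM UTC on Aug 17.
Flight 2 lands earlier by 2 hours 49 minutes.

the second, by 2 hours 49 minutes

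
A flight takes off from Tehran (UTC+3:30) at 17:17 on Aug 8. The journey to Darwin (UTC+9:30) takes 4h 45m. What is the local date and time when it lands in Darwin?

Darwin is 6:00 ahead of Tehran.
After 4 hours 45 minutes it is 22:02 in Tehran.
Shift by the zone difference: 22:02 + 6:00 = 04:02 on Aug 9 in Darwin.

04:02 on Aug 9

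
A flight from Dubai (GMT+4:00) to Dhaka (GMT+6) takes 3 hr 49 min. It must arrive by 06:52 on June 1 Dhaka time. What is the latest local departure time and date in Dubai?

01:03 on June 1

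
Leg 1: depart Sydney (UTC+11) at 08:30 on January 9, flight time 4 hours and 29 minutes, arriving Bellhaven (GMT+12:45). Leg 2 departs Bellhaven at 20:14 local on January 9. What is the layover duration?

5 hours 30 minutes

Convert departure to UTC: 08:30 − 11:00 = 21:30 UTC on Jan 8.
Add 4 hours and 29 minutes flight time → 01:59 UTC (Jan 9).
Bellhaven is UTC+12:45, so local arrival = 01:59 + 12:45 = 14:44 on Jan 9.
Layover = 20:14 − 14:44 = 5 hours 30 minutes.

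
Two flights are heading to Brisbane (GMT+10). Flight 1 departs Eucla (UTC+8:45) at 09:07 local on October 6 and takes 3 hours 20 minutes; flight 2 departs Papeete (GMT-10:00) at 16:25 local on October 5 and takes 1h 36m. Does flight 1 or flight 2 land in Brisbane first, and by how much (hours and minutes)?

Flight 1 in UTC: 09:07 − 8:45 = 00:22 on Oct 6.
+3 hours 20 minutes → arrive 03:42 UTC on Oct 6.
Flight 2 in UTC: 16:25 + 10:00 = 02:25 on Oct 6.
+1 hour 36 minutes → arrive 04:01 UTC on Oct 6.
Flight 1 lands earlier by 19 minutes.

the first, by 19 minutes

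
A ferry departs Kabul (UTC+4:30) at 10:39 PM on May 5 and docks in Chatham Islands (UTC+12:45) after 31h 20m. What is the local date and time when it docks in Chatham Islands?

2:14 PM on May 7

Convert departure to UTC: 10:39 PM − 4:30 = 6:09 PM UTC on May 5.
Add 31 hours and 20 minutes travel time → 1:29 AM UTC (May 7).
Chatham Islands is UTC+12:45, so local arrival = 1:29 AM + 12:45 = 2:14 PM on May 7.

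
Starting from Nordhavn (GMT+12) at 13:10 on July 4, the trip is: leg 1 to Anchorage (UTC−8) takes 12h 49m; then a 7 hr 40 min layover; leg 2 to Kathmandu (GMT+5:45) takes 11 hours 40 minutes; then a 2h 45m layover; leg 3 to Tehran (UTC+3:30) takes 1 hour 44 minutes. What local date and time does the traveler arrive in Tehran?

17:18 on July 5

Convert departure to UTC: 13:10 − 12:00 = 01:10 UTC on Jul 4.
Add 12 hours 49 minutes leg 1 → 13:59 UTC.
Add 7 hours 40 minutes layover in Anchorage → 21:39 UTC.
Add 11 hours and 40 minutes leg 2 → 09:19 UTC (Jul 5).
Add 2 hours 45 minutes layover in Kathmandu → 12:04 UTC.
Add 1 hour and 44 minutes leg 3 → 13:48 UTC.
Tehran is UTC+3:30, so local arrival = 13:48 + 3:30 = 17:18 on Jul 5.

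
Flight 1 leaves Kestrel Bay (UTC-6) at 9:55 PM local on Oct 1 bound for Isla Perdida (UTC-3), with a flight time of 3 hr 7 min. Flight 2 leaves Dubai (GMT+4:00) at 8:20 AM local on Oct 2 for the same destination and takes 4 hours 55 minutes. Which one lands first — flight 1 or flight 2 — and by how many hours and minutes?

Flight 1 in UTC: 9:55 PM + 6:00 = 3:55 AM on Oct 2.
+3 hours and 7 minutes → arrive 7:02 AM UTC on Oct 2.
Flight 2 in UTC: 8:20 AM − 4:00 = 4:20 AM on Oct 2.
+4 hours 55 minutes → arrive 9:15 AM UTC on Oct 2.
Flight 1 lands earlier by 2 hours 13 minutes.

the first, by 2 hours 13 minutes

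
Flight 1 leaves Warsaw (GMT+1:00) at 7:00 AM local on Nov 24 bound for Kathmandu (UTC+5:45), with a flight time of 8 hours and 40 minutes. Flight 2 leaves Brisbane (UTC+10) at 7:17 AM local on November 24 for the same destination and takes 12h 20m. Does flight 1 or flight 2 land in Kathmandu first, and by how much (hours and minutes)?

Flight 1 in UTC: 7:00 AM − 1:00 = 6:00 AM on Nov 24.
+8 hours and 40 minutes → arrive 2:40 PM UTC on Nov 24.
Flight 2 in UTC: 7:17 AM − 10:00 = 9:17 PM on Nov 23.
+12 hours and 20 minutes → arrive 9:37 AM UTC on Nov 24.
Flight 2 lands earlier by 5 hours 3 minutes.

the second, by 5 hours 3 minutes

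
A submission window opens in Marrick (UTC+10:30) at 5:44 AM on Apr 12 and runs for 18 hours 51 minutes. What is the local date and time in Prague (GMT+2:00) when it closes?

4:05 PM on April 12

Convert start to UTC: 5:44 AM − 10:30 = 7:14 PM UTC on Apr 11.
Add 18 hours 51 minutes duration → 2:05 PM UTC (Apr 12).
Prague is UTC+2:00, so local end time = 2:05 PM + 2:00 = 4:05 PM on Apr 12.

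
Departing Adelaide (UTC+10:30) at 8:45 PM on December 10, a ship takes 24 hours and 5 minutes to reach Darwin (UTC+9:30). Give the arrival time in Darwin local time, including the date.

Darwin is 1:00 behind Adelaide.
After 24 hours 5 minutes it is 8:50 PM (Dec 11) in Adelaide.
Shift by the zone difference: 8:50 PM − 1:00 = 7:50 PM on Dec 11 in Darwin.

7:50 PM on Dec 11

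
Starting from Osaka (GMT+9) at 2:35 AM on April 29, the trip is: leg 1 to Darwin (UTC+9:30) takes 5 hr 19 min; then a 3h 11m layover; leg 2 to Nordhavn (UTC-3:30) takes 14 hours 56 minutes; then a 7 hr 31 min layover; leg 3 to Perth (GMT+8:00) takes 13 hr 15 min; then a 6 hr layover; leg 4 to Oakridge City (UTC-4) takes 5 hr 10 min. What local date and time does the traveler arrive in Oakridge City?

8:57 PM on April 30

Convert departure to UTC: 2:35 AM − 9:00 = 5:35 PM UTC on Apr 28.
Add 5 hours 19 minutes leg 1 → 10:54 PM UTC.
Add 3 hours 11 minutes layover in Darwin → 2:05 AM UTC (Apr 29).
Add 14 hours and 56 minutes leg 2 → 5:01 PM UTC.
Add 7 hours 31 minutes layover in Nordhavn → 12:32 AM UTC (Apr 30).
Add 13 hours 15 minutes leg 3 → 1:47 PM UTC.
Add 6 hours layover in Perth → 7:47 PM UTC.
Add 5 hours 10 minutes leg 4 → 12:57 AM UTC (May 1).
Oakridge City is UTC−4:00, so local arrival = 12:57 AM − 4:00 = 8:57 PM on Apr 30.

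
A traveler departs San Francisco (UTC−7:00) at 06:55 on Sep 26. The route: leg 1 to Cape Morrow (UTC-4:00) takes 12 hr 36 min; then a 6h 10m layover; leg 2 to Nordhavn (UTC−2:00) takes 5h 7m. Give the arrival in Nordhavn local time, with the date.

11:48 on Sep 27

Convert departure to UTC: 06:55 + 7:00 = 13:55 UTC on Sep 26.
Add 12 hours 36 minutes leg 1 → 02:31 UTC (Sep 27).
Add 6 hours and 10 minutes layover in Cape Morrow → 08:41 UTC.
Add 5 hours and 7 minutes leg 2 → 13:48 UTC.
Nordhavn is UTC−2:00, so local arrival = 13:48 − 2:00 = 11:48 on Sep 27.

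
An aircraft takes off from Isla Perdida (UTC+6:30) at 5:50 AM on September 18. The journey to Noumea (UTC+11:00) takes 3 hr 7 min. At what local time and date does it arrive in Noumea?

1:27 PM on September 18

Noumea is 4:30 ahead of Isla Perdida.
After 3 hours 7 minutes it is 8:57 AM in Isla Perdida.
Shift by the zone difference: 8:57 AM + 4:30 = 1:27 PM on Sep 18 in Noumea.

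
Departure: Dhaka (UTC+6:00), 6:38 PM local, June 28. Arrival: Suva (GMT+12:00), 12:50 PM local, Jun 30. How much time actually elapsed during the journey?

Departure in UTC: 6:38 PM − 6:00 = 12:38 PM on Jun 28.
Arrival in UTC: 12:50 PM − 12:00 = 12:50 AM on Jun 30.
Elapsed = 12:50 AM − 12:38 PM (+2 days) = 36 hours 12 minutes.

36 hours 12 minutes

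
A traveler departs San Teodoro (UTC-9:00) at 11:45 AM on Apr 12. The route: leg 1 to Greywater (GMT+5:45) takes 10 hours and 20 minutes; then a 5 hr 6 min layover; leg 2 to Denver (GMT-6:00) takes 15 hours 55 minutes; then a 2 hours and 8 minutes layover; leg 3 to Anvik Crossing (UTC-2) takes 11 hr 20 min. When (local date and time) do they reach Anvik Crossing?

Convert departure to UTC: 11:45 AM + 9:00 = 8:45 PM UTC on Apr 12.
Add 10 hours and 20 minutes leg 1 → 7:05 AM UTC (Apr 13).
Add 5 hours 6 minutes layover in Greywater → 12:11 PM UTC.
Add 15 hours and 55 minutes leg 2 → 4:06 AM UTC (Apr 14).
Add 2 hours and 8 minutes layover in Denver → 6:14 AM UTC.
Add 11 hours and 20 minutes leg 3 → 5:34 PM UTC.
Anvik Crossing is UTC−2:00, so local arrival = 5:34 PM − 2:00 = 3:34 PM on Apr 14.

3:34 PM on April 14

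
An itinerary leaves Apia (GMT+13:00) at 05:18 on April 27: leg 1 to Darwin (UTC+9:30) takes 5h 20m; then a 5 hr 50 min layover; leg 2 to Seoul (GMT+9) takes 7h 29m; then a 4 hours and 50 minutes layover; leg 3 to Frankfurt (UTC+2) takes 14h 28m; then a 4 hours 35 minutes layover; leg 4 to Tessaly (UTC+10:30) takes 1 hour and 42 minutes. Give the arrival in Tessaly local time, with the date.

Convert departure to UTC: 05:18 − 13:00 = 16:18 UTC on Apr 26.
Add 5 hours and 20 minutes leg 1 → 21:38 UTC.
Add 5 hours and 50 minutes layover in Darwin → 03:28 UTC (Apr 27).
Add 7 hours and 29 minutes leg 2 → 10:57 UTC.
Add 4 hours 50 minutes layover in Seoul → 15:47 UTC.
Add 14 hours and 28 minutes leg 3 → 06:15 UTC (Apr 28).
Add 4 hours 35 minutes layover in Frankfurt → 10:50 UTC.
Add 1 hour and 42 minutes leg 4 → 12:32 UTC.
Tessaly is UTC+10:30, so local arrival = 12:32 + 10:30 = 23:02 on Apr 28.

23:02 on April 28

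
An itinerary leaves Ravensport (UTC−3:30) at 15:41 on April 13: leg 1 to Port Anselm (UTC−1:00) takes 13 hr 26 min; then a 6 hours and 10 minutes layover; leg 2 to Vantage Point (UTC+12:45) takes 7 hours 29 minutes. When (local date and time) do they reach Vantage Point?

11:01 on April 15

Convert departure to UTC: 15:41 + 3:30 = 19:11 UTC on Apr 13.
Add 13 hours and 26 minutes leg 1 → 08:37 UTC (Apr 14).
Add 6 hours 10 minutes layover in Port Anselm → 14:47 UTC.
Add 7 hours 29 minutes leg 2 → 22:16 UTC.
Vantage Point is UTC+12:45, so local arrival = 22:16 + 12:45 = 11:01 on Apr 15.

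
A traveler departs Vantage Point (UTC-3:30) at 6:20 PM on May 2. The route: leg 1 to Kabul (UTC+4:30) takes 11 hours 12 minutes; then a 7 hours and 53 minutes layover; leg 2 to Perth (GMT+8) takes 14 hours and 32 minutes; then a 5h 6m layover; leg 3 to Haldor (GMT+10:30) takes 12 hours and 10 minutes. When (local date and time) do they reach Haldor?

11:13 AM on May 5

Convert departure to UTC: 6:20 PM + 3:30 = 9:50 PM UTC on May 2.
Add 11 hours and 12 minutes leg 1 → 9:02 AM UTC (May 3).
Add 7 hours 53 minutes layover in Kabul → 4:55 PM UTC.
Add 14 hours 32 minutes leg 2 → 7:27 AM UTC (May 4).
Add 5 hours and 6 minutes layover in Perth → 12:33 PM UTC.
Add 12 hours and 10 minutes leg 3 → 12:43 AM UTC (May 5).
Haldor is UTC+10:30, so local arrival = 12:43 AM + 10:30 = 11:13 AM on May 5.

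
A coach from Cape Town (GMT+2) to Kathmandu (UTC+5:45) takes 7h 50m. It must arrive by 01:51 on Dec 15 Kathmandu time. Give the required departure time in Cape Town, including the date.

Target arrival in UTC: 01:51 − 5:45 = 20:06 on Dec 14.
Subtract 7 hours 50 minutes → departure 12:16 UTC on Dec 14.
Cape Town is UTC+2:00: 12:16 + 2:00 = 14:16 on Dec 14.

14:16 on Dec 14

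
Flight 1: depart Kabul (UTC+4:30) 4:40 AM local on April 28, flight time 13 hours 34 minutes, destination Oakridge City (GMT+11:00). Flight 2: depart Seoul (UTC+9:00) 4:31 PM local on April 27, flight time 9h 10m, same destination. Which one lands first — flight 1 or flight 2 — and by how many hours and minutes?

Flight 1 in UTC: 4:40 AM − 4:30 = 12:10 AM on Apr 28.
+13 hours 34 minutes → arrive 1:44 PM UTC on Apr 28.
Flight 2 in UTC: 4:31 PM − 9:00 = 7:31 AM on Apr 27.
+9 hours 10 minutes → arrive 4:41 PM UTC on Apr 27.
Flight 2 lands earlier by 21 hours 3 minutes.

the second, by 21 hours 3 minutes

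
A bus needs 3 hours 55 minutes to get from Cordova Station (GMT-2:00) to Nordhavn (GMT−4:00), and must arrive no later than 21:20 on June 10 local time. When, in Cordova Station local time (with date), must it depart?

Target arrival in UTC: 21:20 + 4:00 = 01:20 on Jun 11.
Subtract 3 hours 55 minutes → departure 21:25 UTC on Jun 10.
Cordova Station is UTC−2:00: 21:25 − 2:00 = 19:25 on Jun 10.

19:25 on June 10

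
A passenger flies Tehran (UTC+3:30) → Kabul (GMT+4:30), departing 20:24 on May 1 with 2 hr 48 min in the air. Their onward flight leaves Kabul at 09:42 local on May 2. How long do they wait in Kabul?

9 hours 30 minutes

Convert departure to UTC: 20:24 − 3:30 = 16:54 UTC on May 1.
Add 2 hours 48 minutes flight time → 19:42 UTC.
Kabul is UTC+4:30, so local arrival = 19:42 + 4:30 = 00:12 on May 2.
Layover = 09:42 − 00:12 = 9 hours 30 minutes.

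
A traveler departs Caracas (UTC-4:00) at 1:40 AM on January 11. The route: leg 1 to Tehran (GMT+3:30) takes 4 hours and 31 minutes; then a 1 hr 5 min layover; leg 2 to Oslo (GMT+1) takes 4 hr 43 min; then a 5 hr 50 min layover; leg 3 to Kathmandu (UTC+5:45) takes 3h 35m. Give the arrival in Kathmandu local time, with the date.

Convert departure to UTC: 1:40 AM + 4:00 = 5:40 AM UTC on Jan 11.
Add 4 hours and 31 minutes leg 1 → 10:11 AM UTC.
Add 1 hour and 5 minutes layover in Tehran → 11:16 AM UTC.
Add 4 hours and 43 minutes leg 2 → 3:59 PM UTC.
Add 5 hours and 50 minutes layover in Oslo → 9:49 PM UTC.
Add 3 hours 35 minutes leg 3 → 1:24 AM UTC (Jan 12).
Kathmandu is UTC+5:45, so local arrival = 1:24 AM + 5:45 = 7:09 AM on Jan 12.

7:09 AM on January 12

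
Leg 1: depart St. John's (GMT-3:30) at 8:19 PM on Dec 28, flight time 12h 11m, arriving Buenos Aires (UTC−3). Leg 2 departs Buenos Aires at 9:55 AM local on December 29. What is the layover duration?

Convert departure to UTC: 8:19 PM + 3:30 = 11:49 PM UTC on Dec 28.
Add 12 hours and 11 minutes flight time → 12:00 PM UTC (Dec 29).
Buenos Aires is UTC−3:00, so local arrival = 12:00 PM − 3:00 = 9:00 AM on Dec 29.
Layover = 9:55 AM − 9:00 AM = 55 minutes.

55 minutes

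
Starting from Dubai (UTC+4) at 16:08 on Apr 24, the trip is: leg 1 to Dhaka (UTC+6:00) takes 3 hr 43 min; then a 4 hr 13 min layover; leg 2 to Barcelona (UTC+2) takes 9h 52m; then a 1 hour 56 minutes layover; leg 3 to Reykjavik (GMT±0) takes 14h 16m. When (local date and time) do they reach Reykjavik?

22:08 on April 25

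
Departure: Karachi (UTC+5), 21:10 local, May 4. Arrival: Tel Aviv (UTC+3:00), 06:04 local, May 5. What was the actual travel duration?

10 hours 54 minutes

Departure in UTC: 21:10 − 5:00 = 16:10 on May 4.
Arrival in UTC: 06:04 − 3:00 = 03:04 on May 5.
Elapsed = 03:04 − 16:10 (+1 day) = 10 hours 54 minutes.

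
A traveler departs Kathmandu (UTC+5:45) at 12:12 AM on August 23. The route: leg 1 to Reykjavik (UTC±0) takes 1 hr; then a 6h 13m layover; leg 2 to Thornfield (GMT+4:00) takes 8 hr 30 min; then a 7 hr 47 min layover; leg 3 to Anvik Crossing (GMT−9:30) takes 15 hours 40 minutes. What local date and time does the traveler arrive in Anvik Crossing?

12:07 AM on Aug 24

Convert departure to UTC: 12:12 AM − 5:45 = 6:27 PM UTC on Aug 22.
Add 1 hour leg 1 → 7:27 PM UTC.
Add 6 hours 13 minutes layover in Reykjavik → 1:40 AM UTC (Aug 23).
Add 8 hours and 30 minutes leg 2 → 10:10 AM UTC.
Add 7 hours and 47 minutes layover in Thornfield → 5:57 PM UTC.
Add 15 hours 40 minutes leg 3 → 9:37 AM UTC (Aug 24).
Anvik Crossing is UTC−9:30, so local arrival = 9:37 AM − 9:30 = 12:07 AM on Aug 24.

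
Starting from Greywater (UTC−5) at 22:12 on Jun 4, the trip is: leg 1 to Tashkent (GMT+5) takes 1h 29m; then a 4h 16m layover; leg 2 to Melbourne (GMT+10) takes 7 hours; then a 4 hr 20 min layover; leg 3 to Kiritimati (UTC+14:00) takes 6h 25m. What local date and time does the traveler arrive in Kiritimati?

Convert departure to UTC: 22:12 + 5:00 = 03:12 UTC on Jun 5.
Add 1 hour and 29 minutes leg 1 → 04:41 UTC.
Add 4 hours 16 minutes layover in Tashkent → 08:57 UTC.
Add 7 hours leg 2 → 15:57 UTC.
Add 4 hours and 20 minutes layover in Melbourne → 20:17 UTC.
Add 6 hours 25 minutes leg 3 → 02:42 UTC (Jun 6).
Kiritimati is UTC+14:00, so local arrival = 02:42 + 14:00 = 16:42 on Jun 6.

16:42 on June 6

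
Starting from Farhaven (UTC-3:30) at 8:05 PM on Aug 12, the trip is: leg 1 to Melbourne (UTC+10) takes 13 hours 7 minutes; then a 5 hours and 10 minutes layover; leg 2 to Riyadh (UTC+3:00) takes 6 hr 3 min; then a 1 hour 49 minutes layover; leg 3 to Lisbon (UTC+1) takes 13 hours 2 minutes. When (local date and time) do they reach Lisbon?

3:46 PM on August 14

Convert departure to UTC: 8:05 PM + 3:30 = 11:35 PM UTC on Aug 12.
Add 13 hours and 7 minutes leg 1 → 12:42 PM UTC (Aug 13).
Add 5 hours 10 minutes layover in Melbourne → 5:52 PM UTC.
Add 6 hours 3 minutes leg 2 → 11:55 PM UTC.
Add 1 hour and 49 minutes layover in Riyadh → 1:44 AM UTC (Aug 14).
Add 13 hours 2 minutes leg 3 → 2:46 PM UTC.
Lisbon is UTC+1:00, so local arrival = 2:46 PM + 1:00 = 3:46 PM on Aug 14.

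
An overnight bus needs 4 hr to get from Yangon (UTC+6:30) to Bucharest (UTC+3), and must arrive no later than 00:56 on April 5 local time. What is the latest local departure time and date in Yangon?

00:26 on April 5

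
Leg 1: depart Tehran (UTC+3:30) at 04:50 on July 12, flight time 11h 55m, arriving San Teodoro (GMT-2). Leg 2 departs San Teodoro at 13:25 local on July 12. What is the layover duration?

Convert departure to UTC: 04:50 − 3:30 = 01:20 UTC on Jul 12.
Add 11 hours and 55 minutes flight time → 13:15 UTC.
San Teodoro is UTC−2:00, so local arrival = 13:15 − 2:00 = 11:15 on Jul 12.
Layover = 13:25 − 11:15 = 2 hours 10 minutes.

2 hours 10 minutes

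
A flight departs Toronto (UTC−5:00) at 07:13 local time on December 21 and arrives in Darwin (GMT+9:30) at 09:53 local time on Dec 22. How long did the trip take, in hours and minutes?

12 hours 10 minutes

Departure in UTC: 07:13 + 5:00 = 12:13 on Dec 21.
Arrival in UTC: 09:53 − 9:30 = 00:23 on Dec 22.
Elapsed = 00:23 − 12:13 (+1 day) = 12 hours 10 minutes.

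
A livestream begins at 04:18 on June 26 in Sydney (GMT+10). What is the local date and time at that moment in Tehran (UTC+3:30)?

Tehran is 6:30 behind Sydney.
Shift by the zone difference: 04:18 − 6:30 = 21:48 on Jun 25 in Tehran.

21:48 on June 25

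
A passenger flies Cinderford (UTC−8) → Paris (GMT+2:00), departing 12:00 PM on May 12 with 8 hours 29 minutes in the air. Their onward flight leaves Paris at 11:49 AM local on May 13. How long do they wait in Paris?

Convert departure to UTC: 12:00 PM + 8:00 = 8:00 PM UTC on May 12.
Add 8 hours and 29 minutes flight time → 4:29 AM UTC (May 13).
Paris is UTC+2:00, so local arrival = 4:29 AM + 2:00 = 6:29 AM on May 13.
Layover = 11:49 AM − 6:29 AM = 5 hours 20 minutes.

5 hours 20 minutes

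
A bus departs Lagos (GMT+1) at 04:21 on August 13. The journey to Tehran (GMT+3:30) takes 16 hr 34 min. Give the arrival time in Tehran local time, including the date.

Convert departure to UTC: 04:21 − 1:00 = 03:21 UTC on Aug 13.
Add 16 hours and 34 minutes travel time → 19:55 UTC.
Tehran is UTC+3:30, so local arrival = 19:55 + 3:30 = 23:25 on Aug 13.

23:25 on August 13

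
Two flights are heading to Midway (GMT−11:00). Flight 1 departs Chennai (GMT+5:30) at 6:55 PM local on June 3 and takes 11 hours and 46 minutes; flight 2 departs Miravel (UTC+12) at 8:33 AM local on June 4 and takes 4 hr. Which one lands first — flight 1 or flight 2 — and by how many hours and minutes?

the second, by 38 minutes

Flight 1 in UTC: 6:55 PM − 5:30 = 1:25 PM on Jun 3.
+11 hours 46 minutes → arrive 1:11 AM UTC on Jun 4.
Flight 2 in UTC: 8:33 AM − 12:00 = 8:33 PM on Jun 3.
+4 hours → arrive 12:33 AM UTC on Jun 4.
Flight 2 lands earlier by 38 minutes.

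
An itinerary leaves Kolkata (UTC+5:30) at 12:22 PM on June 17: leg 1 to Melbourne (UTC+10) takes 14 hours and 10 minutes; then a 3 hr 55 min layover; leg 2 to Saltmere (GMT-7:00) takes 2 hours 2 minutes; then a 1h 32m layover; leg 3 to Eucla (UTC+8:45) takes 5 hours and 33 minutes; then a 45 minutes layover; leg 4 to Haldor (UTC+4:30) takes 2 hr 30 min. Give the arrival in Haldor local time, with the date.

5:49 PM on Jun 18

Convert departure to UTC: 12:22 PM − 5:30 = 6:52 AM UTC on Jun 17.
Add 14 hours 10 minutes leg 1 → 9:02 PM UTC.
Add 3 hours 55 minutes layover in Melbourne → 12:57 AM UTC (Jun 18).
Add 2 hours 2 minutes leg 2 → 2:59 AM UTC.
Add 1 hour 32 minutes layover in Saltmere → 4:31 AM UTC.
Add 5 hours 33 minutes leg 3 → 10:04 AM UTC.
Add 45 minutes layover in Eucla → 10:49 AM UTC.
Add 2 hours and 30 minutes leg 4 → 1:19 PM UTC.
Haldor is UTC+4:30, so local arrival = 1:19 PM + 4:30 = 5:49 PM on Jun 18.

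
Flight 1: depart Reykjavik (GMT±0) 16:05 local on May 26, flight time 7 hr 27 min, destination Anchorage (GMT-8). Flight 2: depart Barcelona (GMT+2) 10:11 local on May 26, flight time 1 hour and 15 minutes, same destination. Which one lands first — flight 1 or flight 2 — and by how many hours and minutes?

Flight 1 departs at 16:05 UTC (May 26).
+7 hours and 27 minutes → arrive 23:32 UTC on May 26.
Flight 2 in UTC: 10:11 − 2:00 = 08:11 on May 26.
+1 hour 15 minutes → arrive 09:26 UTC on May 26.
Flight 2 lands earlier by 14 hours 6 minutes.

the second, by 14 hours 6 minutes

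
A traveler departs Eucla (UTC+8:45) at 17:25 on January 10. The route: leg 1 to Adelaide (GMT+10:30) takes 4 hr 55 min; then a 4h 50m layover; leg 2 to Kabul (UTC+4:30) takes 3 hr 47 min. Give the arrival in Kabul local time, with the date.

Convert departure to UTC: 17:25 − 8:45 = 08:40 UTC on Jan 10.
Add 4 hours 55 minutes leg 1 → 13:35 UTC.
Add 4 hours and 50 minutes layover in Adelaide → 18:25 UTC.
Add 3 hours and 47 minutes leg 2 → 22:12 UTC.
Kabul is UTC+4:30, so local arrival = 22:12 + 4:30 = 02:42 on Jan 11.

02:42 on January 11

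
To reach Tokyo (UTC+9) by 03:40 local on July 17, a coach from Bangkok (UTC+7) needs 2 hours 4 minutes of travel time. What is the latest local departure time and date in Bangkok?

23:36 on July 16

Target arrival in UTC: 03:40 − 9:00 = 18:40 on Jul 16.
Subtract 2 hours and 4 minutes → departure 16:36 UTC on Jul 16.
Bangkok is UTC+7:00: 16:36 + 7:00 = 23:36 on Jul 16.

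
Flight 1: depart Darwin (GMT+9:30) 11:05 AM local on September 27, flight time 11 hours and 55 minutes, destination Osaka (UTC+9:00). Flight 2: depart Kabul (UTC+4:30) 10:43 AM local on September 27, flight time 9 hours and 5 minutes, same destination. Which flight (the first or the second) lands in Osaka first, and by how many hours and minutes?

the first, by 1 hour 48 minutes

Flight 1 in UTC: 11:05 AM − 9:30 = 1:35 AM on Sep 27.
+11 hours and 55 minutes → arrive 1:30 PM UTC on Sep 27.
Flight 2 in UTC: 10:43 AM − 4:30 = 6:13 AM on Sep 27.
+9 hours and 5 minutes → arrive 3:18 PM UTC on Sep 27.
Flight 1 lands earlier by 1 hour 48 minutes.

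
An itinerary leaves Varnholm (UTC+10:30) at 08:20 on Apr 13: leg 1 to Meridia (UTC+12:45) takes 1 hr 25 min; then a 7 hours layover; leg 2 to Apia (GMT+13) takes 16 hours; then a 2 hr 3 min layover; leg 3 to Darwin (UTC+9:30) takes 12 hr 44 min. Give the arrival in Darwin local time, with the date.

Convert departure to UTC: 08:20 − 10:30 = 21:50 UTC on Apr 12.
Add 1 hour 25 minutes leg 1 → 23:15 UTC.
Add 7 hours layover in Meridia → 06:15 UTC (Apr 13).
Add 16 hours leg 2 → 22:15 UTC.
Add 2 hours and 3 minutes layover in Apia → 00:18 UTC (Apr 14).
Add 12 hours 44 minutes leg 3 → 13:02 UTC.
Darwin is UTC+9:30, so local arrival = 13:02 + 9:30 = 22:32 on Apr 14.

22:32 on April 14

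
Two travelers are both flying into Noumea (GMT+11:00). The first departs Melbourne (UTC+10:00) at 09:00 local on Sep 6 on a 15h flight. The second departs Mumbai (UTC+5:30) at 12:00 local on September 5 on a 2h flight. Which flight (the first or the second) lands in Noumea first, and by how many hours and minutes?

the second, by 29 hours 30 minutes

Flight 1 in UTC: 09:00 − 10:00 = 23:00 on Sep 5.
+15 hours → arrive 14:00 UTC on Sep 6.
Flight 2 in UTC: 12:00 − 5:30 = 06:30 on Sep 5.
+2 hours → arrive 08:30 UTC on Sep 5.
Flight 2 lands earlier by 29 hours 30 minutes.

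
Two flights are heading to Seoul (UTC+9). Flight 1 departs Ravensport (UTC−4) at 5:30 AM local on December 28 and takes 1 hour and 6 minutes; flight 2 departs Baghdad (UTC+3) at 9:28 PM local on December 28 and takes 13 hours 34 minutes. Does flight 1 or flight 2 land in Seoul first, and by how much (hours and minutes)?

Flight 1 in UTC: 5:30 AM + 4:00 = 9:30 AM on Dec 28.
+1 hour 6 minutes → arrive 10:36 AM UTC on Dec 28.
Flight 2 in UTC: 9:28 PM − 3:00 = 6:28 PM on Dec 28.
+13 hours and 34 minutes → arrive 8:02 AM UTC on Dec 29.
Flight 1 lands earlier by 21 hours 26 minutes.

the first, by 21 hours 26 minutes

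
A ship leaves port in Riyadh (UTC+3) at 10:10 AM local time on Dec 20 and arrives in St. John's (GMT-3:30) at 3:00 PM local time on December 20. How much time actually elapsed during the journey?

St. John's is 6:30 behind Riyadh.
Clock-face elapsed time (ignoring zones) is 4 hours 50 minutes.
Actual elapsed = 4 hours 50 minutes + 6:30 = 11 hours 20 minutes.

11 hours 20 minutes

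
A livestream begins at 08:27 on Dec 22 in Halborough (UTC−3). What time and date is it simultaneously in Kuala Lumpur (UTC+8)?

19:27 on December 22

Kuala Lumpur is 11:00 ahead of Halborough.
Shift by the zone difference: 08:27 + 11:00 = 19:27 on Dec 22 in Kuala Lumpur.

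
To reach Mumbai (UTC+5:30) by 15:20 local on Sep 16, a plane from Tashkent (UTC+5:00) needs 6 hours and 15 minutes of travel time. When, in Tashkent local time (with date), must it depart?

08:35 on September 16

Target arrival in UTC: 15:20 − 5:30 = 09:50 on Sep 16.
Subtract 6 hours and 15 minutes → departure 03:35 UTC on Sep 16.
Tashkent is UTC+5:00: 03:35 + 5:00 = 08:35 on Sep 16.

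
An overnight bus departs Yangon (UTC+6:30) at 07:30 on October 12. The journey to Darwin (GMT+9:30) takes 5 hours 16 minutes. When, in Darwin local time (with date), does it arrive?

15:46 on October 12

Convert departure to UTC: 07:30 − 6:30 = 01:00 UTC on Oct 12.
Add 5 hours 16 minutes travel time → 06:16 UTC.
Darwin is UTC+9:30, so local arrival = 06:16 + 9:30 = 15:46 on Oct 12.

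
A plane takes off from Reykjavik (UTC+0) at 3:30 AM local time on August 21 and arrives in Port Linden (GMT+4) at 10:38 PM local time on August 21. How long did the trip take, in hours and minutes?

Departure is already UTC: 3:30 AM on Aug 21.
Arrival in UTC: 10:38 PM − 4:00 = 6:38 PM on Aug 21.
Elapsed = 6:38 PM − 3:30 AM = 15 hours 8 minutes.

15 hours 8 minutes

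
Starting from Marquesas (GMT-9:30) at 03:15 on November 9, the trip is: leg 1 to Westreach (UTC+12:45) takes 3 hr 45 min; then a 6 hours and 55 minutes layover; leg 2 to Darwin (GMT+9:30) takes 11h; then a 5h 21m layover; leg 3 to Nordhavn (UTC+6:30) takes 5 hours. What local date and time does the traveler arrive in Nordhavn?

03:16 on Nov 11

Convert departure to UTC: 03:15 + 9:30 = 12:45 UTC on Nov 9.
Add 3 hours 45 minutes leg 1 → 16:30 UTC.
Add 6 hours and 55 minutes layover in Westreach → 23:25 UTC.
Add 11 hours leg 2 → 10:25 UTC (Nov 10).
Add 5 hours 21 minutes layover in Darwin → 15:46 UTC.
Add 5 hours leg 3 → 20:46 UTC.
Nordhavn is UTC+6:30, so local arrival = 20:46 + 6:30 = 03:16 on Nov 11.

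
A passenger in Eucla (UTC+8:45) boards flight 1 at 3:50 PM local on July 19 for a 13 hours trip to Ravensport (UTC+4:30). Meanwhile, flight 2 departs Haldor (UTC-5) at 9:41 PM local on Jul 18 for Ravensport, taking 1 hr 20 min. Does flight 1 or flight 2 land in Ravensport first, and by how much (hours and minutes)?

the second, by 16 hours 4 minutes

Flight 1 in UTC: 3:50 PM − 8:45 = 7:05 AM on Jul 19.
+13 hours → arrive 8:05 PM UTC on Jul 19.
Flight 2 in UTC: 9:41 PM + 5:00 = 2:41 AM on Jul 19.
+1 hour and 20 minutes → arrive 4:01 AM UTC on Jul 19.
Flight 2 lands earlier by 16 hours 4 minutes.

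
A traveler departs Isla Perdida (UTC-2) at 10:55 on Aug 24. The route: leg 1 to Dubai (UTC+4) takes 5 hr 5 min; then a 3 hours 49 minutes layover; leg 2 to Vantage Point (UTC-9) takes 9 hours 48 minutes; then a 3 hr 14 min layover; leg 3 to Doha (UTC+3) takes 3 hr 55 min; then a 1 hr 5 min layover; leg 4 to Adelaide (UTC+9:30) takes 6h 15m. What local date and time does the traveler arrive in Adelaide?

07:36 on Aug 26

Convert departure to UTC: 10:55 + 2:00 = 12:55 UTC on Aug 24.
Add 5 hours 5 minutes leg 1 → 18:00 UTC.
Add 3 hours and 49 minutes layover in Dubai → 21:49 UTC.
Add 9 hours and 48 minutes leg 2 → 07:37 UTC (Aug 25).
Add 3 hours 14 minutes layover in Vantage Point → 10:51 UTC.
Add 3 hours 55 minutes leg 3 → 14:46 UTC.
Add 1 hour and 5 minutes layover in Doha → 15:51 UTC.
Add 6 hours 15 minutes leg 4 → 22:06 UTC.
Adelaide is UTC+9:30, so local arrival = 22:06 + 9:30 = 07:36 on Aug 26.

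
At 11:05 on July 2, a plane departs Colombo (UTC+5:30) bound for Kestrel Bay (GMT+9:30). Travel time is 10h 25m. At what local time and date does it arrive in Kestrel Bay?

01:30 on Jul 3

Convert departure to UTC: 11:05 − 5:30 = 05:35 UTC on Jul 2.
Add 10 hours 25 minutes travel time → 16:00 UTC.
Kestrel Bay is UTC+9:30, so local arrival = 16:00 + 9:30 = 01:30 on Jul 3.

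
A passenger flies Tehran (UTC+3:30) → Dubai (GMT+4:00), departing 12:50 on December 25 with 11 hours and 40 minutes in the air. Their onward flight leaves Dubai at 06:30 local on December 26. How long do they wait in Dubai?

5 hours 30 minutes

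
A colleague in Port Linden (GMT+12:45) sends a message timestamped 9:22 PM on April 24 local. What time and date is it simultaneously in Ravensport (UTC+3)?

11:37 AM on April 24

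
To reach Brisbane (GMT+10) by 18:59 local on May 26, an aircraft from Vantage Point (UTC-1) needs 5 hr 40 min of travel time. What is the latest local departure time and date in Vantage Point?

02:19 on May 26

Target arrival in UTC: 18:59 − 10:00 = 08:59 on May 26.
Subtract 5 hours 40 minutes → departure 03:19 UTC on May 26.
Vantage Point is UTC−1:00: 03:19 − 1:00 = 02:19 on May 26.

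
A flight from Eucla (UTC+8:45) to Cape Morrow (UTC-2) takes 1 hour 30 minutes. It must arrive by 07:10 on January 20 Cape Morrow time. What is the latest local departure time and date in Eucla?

16:25 on Jan 20

Target arrival in UTC: 07:10 + 2:00 = 09:10 on Jan 20.
Subtract 1 hour and 30 minutes → departure 07:40 UTC on Jan 20.
Eucla is UTC+8:45: 07:40 + 8:45 = 16:25 on Jan 20.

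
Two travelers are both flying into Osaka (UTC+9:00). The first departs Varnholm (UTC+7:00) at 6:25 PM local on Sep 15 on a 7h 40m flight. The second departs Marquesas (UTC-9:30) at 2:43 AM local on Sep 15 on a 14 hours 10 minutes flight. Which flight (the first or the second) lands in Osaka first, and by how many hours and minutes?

the first, by 7 hours 18 minutes

Flight 1 in UTC: 6:25 PM − 7:00 = 11:25 AM on Sep 15.
+7 hours 40 minutes → arrive 7:05 PM UTC on Sep 15.
Flight 2 in UTC: 2:43 AM + 9:30 = 12:13 PM on Sep 15.
+14 hours 10 minutes → arrive 2:23 AM UTC on Sep 16.
Flight 1 lands earlier by 7 hours 18 minutes.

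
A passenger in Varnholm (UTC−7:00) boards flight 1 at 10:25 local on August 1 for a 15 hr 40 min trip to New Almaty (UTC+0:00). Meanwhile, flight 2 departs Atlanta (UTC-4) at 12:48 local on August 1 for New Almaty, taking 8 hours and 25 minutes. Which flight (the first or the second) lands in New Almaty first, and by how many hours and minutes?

the second, by 7 hours 52 minutes

Flight 1 in UTC: 10:25 + 7:00 = 17:25 on Aug 1.
+15 hours and 40 minutes → arrive 09:05 UTC on Aug 2.
Flight 2 in UTC: 12:48 + 4:00 = 16:48 on Aug 1.
+8 hours 25 minutes → arrive 01:13 UTC on Aug 2.
Flight 2 lands earlier by 7 hours 52 minutes.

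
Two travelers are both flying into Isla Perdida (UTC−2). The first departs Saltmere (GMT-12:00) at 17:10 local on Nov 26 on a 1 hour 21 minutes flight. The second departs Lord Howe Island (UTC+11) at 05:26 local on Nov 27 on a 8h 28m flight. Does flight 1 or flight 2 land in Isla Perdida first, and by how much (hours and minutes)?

Flight 1 in UTC: 17:10 + 12:00 = 05:10 on Nov 27.
+1 hour 21 minutes → arrive 06:31 UTC on Nov 27.
Flight 2 in UTC: 05:26 − 11:00 = 18:26 on Nov 26.
+8 hours and 28 minutes → arrive 02:54 UTC on Nov 27.
Flight 2 lands earlier by 3 hours 37 minutes.

the second, by 3 hours 37 minutes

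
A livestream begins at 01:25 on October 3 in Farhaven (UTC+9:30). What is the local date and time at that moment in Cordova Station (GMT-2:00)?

In UTC: 01:25 − 9:30 = 15:55 on Oct 2.
Cordova Station is UTC−2:00: 15:55 − 2:00 = 13:55 on Oct 2.

13:55 on Oct 2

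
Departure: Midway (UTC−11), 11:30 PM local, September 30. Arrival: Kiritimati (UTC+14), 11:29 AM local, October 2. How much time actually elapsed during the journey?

Departure in UTC: 11:30 PM + 11:00 = 10:30 AM on Oct 1.
Arrival in UTC: 11:29 AM − 14:00 = 9:29 PM on Oct 1.
Elapsed = 9:29 PM − 10:30 AM = 10 hours 59 minutes.

10 hours 59 minutes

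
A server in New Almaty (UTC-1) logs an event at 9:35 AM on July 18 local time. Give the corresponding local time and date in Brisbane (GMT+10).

8:35 PM on July 18

Brisbane is 11:00 ahead of New Almaty.
Shift by the zone difference: 9:35 AM + 11:00 = 8:35 PM on Jul 18 in Brisbane.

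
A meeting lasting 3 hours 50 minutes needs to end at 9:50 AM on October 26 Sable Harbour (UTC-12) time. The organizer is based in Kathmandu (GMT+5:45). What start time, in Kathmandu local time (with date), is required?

Target end time in UTC: 9:50 AM + 12:00 = 9:50 PM on Oct 26.
Subtract 3 hours and 50 minutes → start 6:00 PM UTC on Oct 26.
Kathmandu is UTC+5:45: 6:00 PM + 5:45 = 11:45 PM on Oct 26.

11:45 PM on October 26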